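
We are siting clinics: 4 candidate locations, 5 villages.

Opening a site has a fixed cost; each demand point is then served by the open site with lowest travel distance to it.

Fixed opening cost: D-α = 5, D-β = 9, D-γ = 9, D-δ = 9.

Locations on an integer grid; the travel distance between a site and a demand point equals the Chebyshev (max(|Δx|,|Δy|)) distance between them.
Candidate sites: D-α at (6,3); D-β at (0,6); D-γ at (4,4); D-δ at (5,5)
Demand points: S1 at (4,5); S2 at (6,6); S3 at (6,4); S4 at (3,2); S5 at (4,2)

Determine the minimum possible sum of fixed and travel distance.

Open {D-α}: assign each demand point to its cheapest open site.
  S1→D-α 2, S2→D-α 3, S3→D-α 1, S4→D-α 3, S5→D-α 2
  travel distance 11, fixed 5 → total 16.
Compare {D-γ}: travel distance 9 + fixed 9 = 18.
Compare {D-δ}: travel distance 9 + fixed 9 = 18.
Compare {D-α, D-γ}: travel distance 8 + fixed 14 = 22.
All other subsets cost ≥ 18. Minimum total cost: 16.

16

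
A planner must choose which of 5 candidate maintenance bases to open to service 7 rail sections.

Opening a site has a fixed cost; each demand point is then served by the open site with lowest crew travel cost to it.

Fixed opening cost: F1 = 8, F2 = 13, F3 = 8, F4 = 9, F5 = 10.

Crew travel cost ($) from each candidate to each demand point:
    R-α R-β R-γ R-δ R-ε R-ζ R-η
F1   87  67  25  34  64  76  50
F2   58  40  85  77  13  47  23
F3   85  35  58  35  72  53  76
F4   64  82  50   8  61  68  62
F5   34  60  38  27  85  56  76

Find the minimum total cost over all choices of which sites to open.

230

Open {F1, F2, F4, F5}: assign each demand point to its cheapest open site.
  R-α→F5 34, R-β→F2 40, R-γ→F1 25, R-δ→F4 8, R-ε→F2 13, R-ζ→F2 47, R-η→F2 23
  crew travel cost 190, fixed 40 → total 230.
Compare {F1, F2, F3, F4, F5}: crew travel cost 185 + fixed 48 = 233.
Compare {F2, F4, F5}: crew travel cost 203 + fixed 32 = 235.
Compare {F2, F3, F4, F5}: crew travel cost 198 + fixed 40 = 238.
All other subsets cost ≥ 233. Minimum total cost: 230.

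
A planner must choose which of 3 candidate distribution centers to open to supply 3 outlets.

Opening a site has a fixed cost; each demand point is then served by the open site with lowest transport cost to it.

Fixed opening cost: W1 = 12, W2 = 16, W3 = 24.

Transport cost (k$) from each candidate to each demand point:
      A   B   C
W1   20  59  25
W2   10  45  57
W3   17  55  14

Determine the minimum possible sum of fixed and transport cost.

Open {W1, W2}: assign each demand point to its cheapest open site.
  A→W2 10, B→W2 45, C→W1 25
  transport cost 80, fixed 28 → total 108.
Compare {W2, W3}: transport cost 69 + fixed 40 = 109.
Compare {W3}: transport cost 86 + fixed 24 = 110.
Compare {W1}: transport cost 104 + fixed 12 = 116.
All other subsets cost ≥ 109. Minimum total cost: 108.

108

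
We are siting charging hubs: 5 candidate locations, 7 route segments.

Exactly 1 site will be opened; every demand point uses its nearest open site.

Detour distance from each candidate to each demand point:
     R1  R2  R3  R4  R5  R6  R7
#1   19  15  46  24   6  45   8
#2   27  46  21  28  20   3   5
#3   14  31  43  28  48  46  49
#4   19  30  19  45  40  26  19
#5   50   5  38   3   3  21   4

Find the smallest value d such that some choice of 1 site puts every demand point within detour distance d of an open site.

45

Open {#4}.
  Farthest demand point is R4 at detour distance 45 (to #4); all others are ≤ 45.
With {#1} the worst case is 46.
With {#2} the worst case is 46.
No size-1 selection achieves below 45.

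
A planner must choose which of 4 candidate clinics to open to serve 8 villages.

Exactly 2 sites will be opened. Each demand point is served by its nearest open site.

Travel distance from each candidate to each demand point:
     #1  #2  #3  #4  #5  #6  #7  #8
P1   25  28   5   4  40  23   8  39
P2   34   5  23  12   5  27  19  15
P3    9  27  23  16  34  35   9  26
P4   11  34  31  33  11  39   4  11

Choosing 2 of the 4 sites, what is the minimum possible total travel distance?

Open {P1, P2}.
  #1→P1 25, #2→P2 5, #3→P1 5, #4→P1 4, #5→P2 5, #6→P1 23, #7→P1 8, #8→P2 15  ⇒ total 90.
Compare {P1, P4}: total 97.
Compare {P2, P4}: total 98.
No size-2 selection does better; minimum is 90.

90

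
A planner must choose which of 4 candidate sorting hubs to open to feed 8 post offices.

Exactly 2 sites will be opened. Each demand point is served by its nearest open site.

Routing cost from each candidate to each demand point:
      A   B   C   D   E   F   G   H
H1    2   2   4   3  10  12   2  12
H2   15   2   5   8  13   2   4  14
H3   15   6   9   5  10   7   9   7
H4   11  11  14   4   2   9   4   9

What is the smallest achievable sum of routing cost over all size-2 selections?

33

Open {H1, H4}.
  A→H1 2, B→H1 2, C→H1 4, D→H1 3, E→H4 2, F→H4 9, G→H1 2, H→H4 9  ⇒ total 33.
Compare {H1, H2}: total 37.
Compare {H1, H3}: total 37.
No size-2 selection does better; minimum is 33.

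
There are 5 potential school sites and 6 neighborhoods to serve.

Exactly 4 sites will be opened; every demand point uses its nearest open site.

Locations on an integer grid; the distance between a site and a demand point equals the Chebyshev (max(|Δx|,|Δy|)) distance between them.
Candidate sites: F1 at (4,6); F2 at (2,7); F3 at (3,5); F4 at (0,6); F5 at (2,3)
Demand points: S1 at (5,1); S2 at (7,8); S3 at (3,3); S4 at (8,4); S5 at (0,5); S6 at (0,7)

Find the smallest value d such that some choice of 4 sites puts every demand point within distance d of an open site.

4

Open {F1, F2, F3, F4}.
  Farthest demand point is S1 at distance 4 (to F3); all others are ≤ 4.
With {F1, F2, F3, F5} the worst case is 4.
With {F1, F2, F4, F5} the worst case is 4.
No size-4 selection achieves below 4.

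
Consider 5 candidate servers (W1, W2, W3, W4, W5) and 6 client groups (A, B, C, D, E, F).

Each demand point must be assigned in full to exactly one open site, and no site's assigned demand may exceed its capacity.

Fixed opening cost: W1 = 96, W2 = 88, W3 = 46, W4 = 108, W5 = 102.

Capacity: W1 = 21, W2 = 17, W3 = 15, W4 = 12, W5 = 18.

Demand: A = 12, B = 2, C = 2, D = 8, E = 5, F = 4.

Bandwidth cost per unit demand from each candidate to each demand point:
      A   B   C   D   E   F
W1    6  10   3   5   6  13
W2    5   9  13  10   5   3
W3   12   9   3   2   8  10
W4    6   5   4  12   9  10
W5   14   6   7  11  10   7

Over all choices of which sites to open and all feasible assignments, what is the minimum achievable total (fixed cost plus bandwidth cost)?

324

Open {W1, W3}; cheapest assignment that respects the capacities:
  W1 (cap 21, load 19): A, C, E — cost 12×6 + 2×3 + 5×6 = 108
  W3 (cap 15, load 14): B, D, F — cost 2×9 + 8×2 + 4×10 = 74
  Shipping 182, fixed 142 → total 324.
  Any other capacity-feasible assignment to {W1, W3} ships for at least 182.
Compare {W1, W2}: its best feasible assignment gives total 352.
Compare {W1, W2, W3}: its best feasible assignment gives total 372.
Every other set of open sites that can feasibly serve all demand totals ≥ 352 even under its best assignment. Minimum: 324.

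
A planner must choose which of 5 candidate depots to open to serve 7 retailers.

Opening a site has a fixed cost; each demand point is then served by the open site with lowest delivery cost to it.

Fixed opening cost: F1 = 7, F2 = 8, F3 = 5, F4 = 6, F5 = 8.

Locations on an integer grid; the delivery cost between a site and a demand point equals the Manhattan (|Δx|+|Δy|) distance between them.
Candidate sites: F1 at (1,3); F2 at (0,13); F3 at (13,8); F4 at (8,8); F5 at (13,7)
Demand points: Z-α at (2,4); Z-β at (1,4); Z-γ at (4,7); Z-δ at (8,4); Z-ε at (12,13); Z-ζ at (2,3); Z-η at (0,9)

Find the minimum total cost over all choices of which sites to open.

42

Open {F1, F4}: assign each demand point to its cheapest open site.
  Z-α→F1 2, Z-β→F1 1, Z-γ→F4 5, Z-δ→F4 4, Z-ε→F4 9, Z-ζ→F1 1, Z-η→F1 7
  delivery cost 29, fixed 13 → total 42.
Compare {F1, F3}: delivery cost 32 + fixed 12 = 44.
Compare {F1, F3, F4}: delivery cost 26 + fixed 18 = 44.
Compare {F1, F2, F4}: delivery cost 26 + fixed 21 = 47.
All other subsets cost ≥ 44. Minimum total cost: 42.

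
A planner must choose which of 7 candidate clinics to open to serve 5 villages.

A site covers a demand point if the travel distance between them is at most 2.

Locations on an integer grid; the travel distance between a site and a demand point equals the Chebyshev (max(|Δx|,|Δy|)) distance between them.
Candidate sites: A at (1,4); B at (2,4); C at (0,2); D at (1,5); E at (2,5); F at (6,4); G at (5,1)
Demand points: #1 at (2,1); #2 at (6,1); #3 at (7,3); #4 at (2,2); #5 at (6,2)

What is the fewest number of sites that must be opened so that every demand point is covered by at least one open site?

2

Coverage sets (demand points within 2 of each site):
  A: {#4}
  B: {#4}
  C: {#1, #4}
  D: {}
  E: {}
  F: {#3, #5}
  G: {#2, #3, #5}
No single site covers all 5 demand points.
But {C, G} covers everything, so the minimum is 2.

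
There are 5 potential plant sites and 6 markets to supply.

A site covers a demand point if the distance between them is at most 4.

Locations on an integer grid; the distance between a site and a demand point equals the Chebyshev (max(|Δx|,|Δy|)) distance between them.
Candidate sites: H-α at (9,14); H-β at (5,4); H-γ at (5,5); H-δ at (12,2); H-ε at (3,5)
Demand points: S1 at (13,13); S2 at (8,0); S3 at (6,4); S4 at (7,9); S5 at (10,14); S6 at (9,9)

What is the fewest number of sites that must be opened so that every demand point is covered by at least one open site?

3

Coverage sets (demand points within 4 of each site):
  H-α: {S1, S5}
  H-β: {S2, S3}
  H-γ: {S3, S4, S6}
  H-δ: {S2}
  H-ε: {S3, S4}
No 2 sites suffice: every size-2 union leaves at least one demand point uncovered.
But {H-α, H-β, H-γ} covers everything, so the minimum is 3.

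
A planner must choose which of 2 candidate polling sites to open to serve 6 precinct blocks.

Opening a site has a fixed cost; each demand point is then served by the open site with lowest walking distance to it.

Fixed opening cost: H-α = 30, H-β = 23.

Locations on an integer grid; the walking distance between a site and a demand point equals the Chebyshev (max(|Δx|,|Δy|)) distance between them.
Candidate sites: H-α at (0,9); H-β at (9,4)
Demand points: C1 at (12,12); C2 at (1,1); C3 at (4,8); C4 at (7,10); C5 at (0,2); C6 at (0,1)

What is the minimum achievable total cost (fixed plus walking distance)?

Open {H-β}: assign each demand point to its cheapest open site.
  C1→H-β 8, C2→H-β 8, C3→H-β 5, C4→H-β 6, C5→H-β 9, C6→H-β 9
  walking distance 45, fixed 23 → total 68.
Compare {H-α}: walking distance 46 + fixed 30 = 76.
Compare {H-α, H-β}: walking distance 41 + fixed 53 = 94.

68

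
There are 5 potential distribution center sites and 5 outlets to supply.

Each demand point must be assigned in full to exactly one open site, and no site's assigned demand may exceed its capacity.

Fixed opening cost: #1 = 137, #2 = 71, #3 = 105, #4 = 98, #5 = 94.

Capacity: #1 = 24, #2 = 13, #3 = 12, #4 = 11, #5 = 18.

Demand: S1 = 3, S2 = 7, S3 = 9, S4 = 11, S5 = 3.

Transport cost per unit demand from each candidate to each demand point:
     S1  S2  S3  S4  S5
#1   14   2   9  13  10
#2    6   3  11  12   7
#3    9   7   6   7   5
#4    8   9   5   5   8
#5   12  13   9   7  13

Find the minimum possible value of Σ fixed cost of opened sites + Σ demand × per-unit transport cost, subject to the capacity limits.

Open {#2, #3, #4}; cheapest assignment that respects the capacities:
  #2 (cap 13, load 10): S1, S2 — cost 3×6 + 7×3 = 39
  #3 (cap 12, load 12): S3, S5 — cost 9×6 + 3×5 = 69
  #4 (cap 11, load 11): S4 — cost 11×5 = 55
  Shipping 163, fixed 274 → total 437.
  Any other capacity-feasible assignment to {#2, #3, #4} ships for at least 163.
Compare {#2, #4, #5}: its best feasible assignment gives total 445.
Compare {#2, #3, #5}: its best feasible assignment gives total 455.
Every other set of open sites that can feasibly serve all demand totals ≥ 445 even under its best assignment. Minimum: 437.

437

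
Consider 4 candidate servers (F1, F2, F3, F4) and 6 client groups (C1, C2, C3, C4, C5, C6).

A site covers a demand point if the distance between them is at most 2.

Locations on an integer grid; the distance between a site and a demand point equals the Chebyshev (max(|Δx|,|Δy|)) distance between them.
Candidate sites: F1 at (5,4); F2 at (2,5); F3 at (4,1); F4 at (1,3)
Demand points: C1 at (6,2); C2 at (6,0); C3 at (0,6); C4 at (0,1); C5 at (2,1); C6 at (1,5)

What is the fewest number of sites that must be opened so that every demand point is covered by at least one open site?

3

Coverage sets (demand points within 2 of each site):
  F1: {C1}
  F2: {C3, C6}
  F3: {C1, C2, C5}
  F4: {C4, C5, C6}
No 2 sites suffice: every size-2 union leaves at least one demand point uncovered.
But {F2, F3, F4} covers everything, so the minimum is 3.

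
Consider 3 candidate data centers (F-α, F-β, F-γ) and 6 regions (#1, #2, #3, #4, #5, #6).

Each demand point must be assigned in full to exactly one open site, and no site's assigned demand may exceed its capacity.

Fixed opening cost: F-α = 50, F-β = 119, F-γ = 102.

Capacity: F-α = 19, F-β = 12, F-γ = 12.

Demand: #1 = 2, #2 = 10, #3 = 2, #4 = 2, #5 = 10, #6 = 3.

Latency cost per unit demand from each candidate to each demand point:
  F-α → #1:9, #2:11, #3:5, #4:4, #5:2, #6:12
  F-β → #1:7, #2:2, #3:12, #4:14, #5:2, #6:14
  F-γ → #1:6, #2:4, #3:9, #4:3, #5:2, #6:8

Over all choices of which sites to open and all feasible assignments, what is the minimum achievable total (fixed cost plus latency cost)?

Open {F-α, F-β}; cheapest assignment that respects the capacities:
  F-α (cap 19, load 17): #3, #4, #5, #6 — cost 2×5 + 2×4 + 10×2 + 3×12 = 74
  F-β (cap 12, load 12): #1, #2 — cost 2×7 + 10×2 = 34
  Shipping 108, fixed 169 → total 277.
  Any other capacity-feasible assignment to {F-α, F-β} ships for at least 108.
Compare {F-α, F-γ}: its best feasible assignment gives total 278.
Compare {F-α, F-β, F-γ}: its best feasible assignment gives total 363.
Every other set of open sites that can feasibly serve all demand totals ≥ 278 even under its best assignment. Minimum: 277.

277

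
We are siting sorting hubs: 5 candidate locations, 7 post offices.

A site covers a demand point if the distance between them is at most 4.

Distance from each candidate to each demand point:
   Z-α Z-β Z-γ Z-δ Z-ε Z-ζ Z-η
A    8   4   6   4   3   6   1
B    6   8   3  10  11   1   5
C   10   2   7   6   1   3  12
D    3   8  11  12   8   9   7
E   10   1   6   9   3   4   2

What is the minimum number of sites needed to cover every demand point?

3

Coverage sets (demand points within 4 of each site):
  A: {Z-β, Z-δ, Z-ε, Z-η}
  B: {Z-γ, Z-ζ}
  C: {Z-β, Z-ε, Z-ζ}
  D: {Z-α}
  E: {Z-β, Z-ε, Z-ζ, Z-η}
No 2 sites suffice: every size-2 union leaves at least one demand point uncovered.
But {A, B, D} covers everything, so the minimum is 3.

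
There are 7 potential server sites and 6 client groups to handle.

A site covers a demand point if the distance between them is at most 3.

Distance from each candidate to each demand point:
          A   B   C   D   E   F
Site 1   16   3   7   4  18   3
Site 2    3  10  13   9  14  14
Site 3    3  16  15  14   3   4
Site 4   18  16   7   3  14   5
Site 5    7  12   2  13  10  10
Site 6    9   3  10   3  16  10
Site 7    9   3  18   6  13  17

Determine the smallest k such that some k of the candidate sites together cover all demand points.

Coverage sets (demand points within 3 of each site):
  Site 1: {B, F}
  Site 2: {A}
  Site 3: {A, E}
  Site 4: {D}
  Site 5: {C}
  Site 6: {B, D}
  Site 7: {B}
No 3 sites suffice: every size-3 union leaves at least one demand point uncovered.
But {Site 1, Site 3, Site 4, Site 5} covers everything, so the minimum is 4.

4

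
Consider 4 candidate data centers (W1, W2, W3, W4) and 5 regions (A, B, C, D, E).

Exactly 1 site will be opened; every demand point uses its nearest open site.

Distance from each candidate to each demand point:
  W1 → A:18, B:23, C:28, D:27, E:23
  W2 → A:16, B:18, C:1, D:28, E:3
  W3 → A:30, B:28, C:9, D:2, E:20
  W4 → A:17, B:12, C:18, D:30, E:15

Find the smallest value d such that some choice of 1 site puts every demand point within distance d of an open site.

28

Open {W1}.
  Farthest demand point is C at distance 28 (to W1); all others are ≤ 28.
With {W2} the worst case is 28.
With {W3} the worst case is 30.
No size-1 selection achieves below 28.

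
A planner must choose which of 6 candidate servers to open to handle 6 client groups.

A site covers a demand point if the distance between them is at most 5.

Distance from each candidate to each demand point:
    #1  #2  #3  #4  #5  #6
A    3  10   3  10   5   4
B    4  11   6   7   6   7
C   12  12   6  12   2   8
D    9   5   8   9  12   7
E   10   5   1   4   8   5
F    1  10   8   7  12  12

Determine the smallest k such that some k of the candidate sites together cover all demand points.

2

Coverage sets (demand points within 5 of each site):
  A: {#1, #3, #5, #6}
  B: {#1}
  C: {#5}
  D: {#2}
  E: {#2, #3, #4, #6}
  F: {#1}
No single site covers all 6 demand points.
But {A, E} covers everything, so the minimum is 2.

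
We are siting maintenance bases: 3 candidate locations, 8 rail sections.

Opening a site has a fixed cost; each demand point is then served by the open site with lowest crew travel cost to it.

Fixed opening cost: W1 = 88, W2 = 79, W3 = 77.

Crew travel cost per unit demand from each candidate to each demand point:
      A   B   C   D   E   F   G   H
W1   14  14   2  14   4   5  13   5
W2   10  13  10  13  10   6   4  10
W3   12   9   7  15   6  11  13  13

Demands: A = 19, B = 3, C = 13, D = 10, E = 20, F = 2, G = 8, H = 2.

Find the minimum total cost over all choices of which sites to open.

Open {W1, W2}: assign each demand point to its cheapest open site.
  A→W2 19×10=190, B→W2 3×13=39, C→W1 13×2=26, D→W2 10×13=130, E→W1 20×4=80, F→W1 2×5=10, G→W2 8×4=32, H→W1 2×5=10
  crew travel cost 517, fixed 167 → total 684.
Compare {W1, W2, W3}: crew travel cost 505 + fixed 244 = 749.
Compare {W1}: crew travel cost 678 + fixed 88 = 766.
Compare {W2, W3}: crew travel cost 622 + fixed 156 = 778.
All other subsets cost ≥ 749. Minimum total cost: 684.

684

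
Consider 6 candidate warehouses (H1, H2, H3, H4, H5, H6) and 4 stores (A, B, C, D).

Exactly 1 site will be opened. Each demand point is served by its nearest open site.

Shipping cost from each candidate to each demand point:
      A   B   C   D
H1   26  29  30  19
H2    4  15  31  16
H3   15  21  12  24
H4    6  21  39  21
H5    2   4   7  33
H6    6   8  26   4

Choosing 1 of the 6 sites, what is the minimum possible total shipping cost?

44

Open {H6}.
  A→H6 6, B→H6 8, C→H6 26, D→H6 4  ⇒ total 44.
Compare {H5}: total 46.
Compare {H2}: total 66.
No size-1 selection does better; minimum is 44.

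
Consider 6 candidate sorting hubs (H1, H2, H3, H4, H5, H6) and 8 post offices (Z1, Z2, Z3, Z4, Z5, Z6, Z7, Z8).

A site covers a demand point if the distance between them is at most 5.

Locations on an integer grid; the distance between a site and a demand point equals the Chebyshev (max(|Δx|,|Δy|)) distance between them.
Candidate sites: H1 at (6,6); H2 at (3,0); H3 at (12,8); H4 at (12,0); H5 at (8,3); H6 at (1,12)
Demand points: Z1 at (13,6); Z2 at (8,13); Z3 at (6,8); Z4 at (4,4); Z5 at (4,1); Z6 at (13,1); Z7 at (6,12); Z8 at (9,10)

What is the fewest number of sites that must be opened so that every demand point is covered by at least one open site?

3

Coverage sets (demand points within 5 of each site):
  H1: {Z3, Z4, Z5, Z8}
  H2: {Z4, Z5}
  H3: {Z1, Z2, Z8}
  H4: {Z6}
  H5: {Z1, Z3, Z4, Z5, Z6}
  H6: {Z3, Z7}
No 2 sites suffice: every size-2 union leaves at least one demand point uncovered.
But {H3, H5, H6} covers everything, so the minimum is 3.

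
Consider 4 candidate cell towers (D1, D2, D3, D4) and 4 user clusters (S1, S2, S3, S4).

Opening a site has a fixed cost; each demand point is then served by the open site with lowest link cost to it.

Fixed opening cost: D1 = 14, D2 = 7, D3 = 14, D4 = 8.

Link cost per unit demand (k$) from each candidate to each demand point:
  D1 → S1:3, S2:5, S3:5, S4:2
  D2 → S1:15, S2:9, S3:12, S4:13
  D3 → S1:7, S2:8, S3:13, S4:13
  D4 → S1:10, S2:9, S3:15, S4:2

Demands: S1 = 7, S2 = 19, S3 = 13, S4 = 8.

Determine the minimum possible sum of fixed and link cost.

Open {D1}: assign each demand point to its cheapest open site.
  S1→D1 7×3=21, S2→D1 19×5=95, S3→D1 13×5=65, S4→D1 8×2=16
  link cost 197, fixed 14 → total 211.
Compare {D1, D2}: link cost 197 + fixed 21 = 218.
Compare {D1, D4}: link cost 197 + fixed 22 = 219.
Compare {D1, D3}: link cost 197 + fixed 28 = 225.
All other subsets cost ≥ 218. Minimum total cost: 211.

211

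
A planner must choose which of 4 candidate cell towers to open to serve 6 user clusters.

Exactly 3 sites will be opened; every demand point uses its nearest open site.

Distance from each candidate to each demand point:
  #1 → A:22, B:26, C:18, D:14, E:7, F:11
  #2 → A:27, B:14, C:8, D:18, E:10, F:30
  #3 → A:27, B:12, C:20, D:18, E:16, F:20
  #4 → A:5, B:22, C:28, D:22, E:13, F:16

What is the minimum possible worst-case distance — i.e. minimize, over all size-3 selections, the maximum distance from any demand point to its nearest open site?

14

Open {#1, #2, #4}.
  Farthest demand point is B at distance 14 (to #2); all others are ≤ 14.
With {#1, #3, #4} the worst case is 18.
With {#2, #3, #4} the worst case is 18.
No size-3 selection achieves below 14.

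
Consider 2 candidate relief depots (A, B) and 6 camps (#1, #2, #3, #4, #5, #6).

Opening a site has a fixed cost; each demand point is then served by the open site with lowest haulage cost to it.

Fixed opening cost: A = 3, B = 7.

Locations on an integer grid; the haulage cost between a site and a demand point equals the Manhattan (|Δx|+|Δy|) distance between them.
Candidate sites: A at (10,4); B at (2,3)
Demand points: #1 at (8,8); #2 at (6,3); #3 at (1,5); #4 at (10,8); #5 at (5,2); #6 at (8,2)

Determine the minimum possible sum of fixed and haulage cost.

35

Open {A, B}: assign each demand point to its cheapest open site.
  #1→A 6, #2→B 4, #3→B 3, #4→A 4, #5→B 4, #6→A 4
  haulage cost 25, fixed 10 → total 35.
Compare {A}: haulage cost 36 + fixed 3 = 39.
Compare {B}: haulage cost 42 + fixed 7 = 49.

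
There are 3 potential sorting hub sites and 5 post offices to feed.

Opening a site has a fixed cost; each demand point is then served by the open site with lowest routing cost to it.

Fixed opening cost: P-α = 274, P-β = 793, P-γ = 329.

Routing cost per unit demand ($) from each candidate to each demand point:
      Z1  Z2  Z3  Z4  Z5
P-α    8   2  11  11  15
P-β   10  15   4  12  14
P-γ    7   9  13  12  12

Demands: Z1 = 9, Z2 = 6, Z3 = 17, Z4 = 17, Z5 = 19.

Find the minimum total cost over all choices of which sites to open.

Open {P-α}: assign each demand point to its cheapest open site.
  Z1→P-α 9×8=72, Z2→P-α 6×2=12, Z3→P-α 17×11=187, Z4→P-α 17×11=187, Z5→P-α 19×15=285
  routing cost 743, fixed 274 → total 1017.
Compare {P-γ}: routing cost 770 + fixed 329 = 1099.
Compare {P-α, P-γ}: routing cost 677 + fixed 603 = 1280.
Compare {P-β}: routing cost 718 + fixed 793 = 1511.
All other subsets cost ≥ 1099. Minimum total cost: 1017.

1017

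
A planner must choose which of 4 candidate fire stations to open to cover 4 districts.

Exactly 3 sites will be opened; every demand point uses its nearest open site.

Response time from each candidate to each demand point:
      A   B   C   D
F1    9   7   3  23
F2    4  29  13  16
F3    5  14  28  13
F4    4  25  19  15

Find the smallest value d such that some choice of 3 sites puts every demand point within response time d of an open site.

Open {F1, F2, F3}.
  Farthest demand point is D at response time 13 (to F3); all others are ≤ 13.
With {F1, F3, F4} the worst case is 13.
With {F2, F3, F4} the worst case is 14.
No size-3 selection achieves below 13.

13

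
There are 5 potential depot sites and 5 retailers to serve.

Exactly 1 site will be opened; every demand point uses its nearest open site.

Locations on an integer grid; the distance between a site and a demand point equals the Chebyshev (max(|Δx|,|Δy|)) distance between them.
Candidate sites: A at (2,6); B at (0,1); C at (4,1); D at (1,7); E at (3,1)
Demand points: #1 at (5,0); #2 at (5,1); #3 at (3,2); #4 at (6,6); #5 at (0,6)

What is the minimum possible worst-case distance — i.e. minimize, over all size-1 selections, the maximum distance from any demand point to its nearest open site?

Open {C}.
  Farthest demand point is #4 at distance 5 (to C); all others are ≤ 5.
With {E} the worst case is 5.
With {A} the worst case is 6.
No size-1 selection achieves below 5.

5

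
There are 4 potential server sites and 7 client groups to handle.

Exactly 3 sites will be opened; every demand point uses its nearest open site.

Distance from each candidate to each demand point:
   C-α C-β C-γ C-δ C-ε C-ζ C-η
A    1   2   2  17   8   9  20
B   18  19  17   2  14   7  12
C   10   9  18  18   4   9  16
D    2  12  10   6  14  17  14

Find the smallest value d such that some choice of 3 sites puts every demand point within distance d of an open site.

12

Open {A, B, C}.
  Farthest demand point is C-η at distance 12 (to B); all others are ≤ 12.
With {A, B, D} the worst case is 12.
With {B, C, D} the worst case is 12.
No size-3 selection achieves below 12.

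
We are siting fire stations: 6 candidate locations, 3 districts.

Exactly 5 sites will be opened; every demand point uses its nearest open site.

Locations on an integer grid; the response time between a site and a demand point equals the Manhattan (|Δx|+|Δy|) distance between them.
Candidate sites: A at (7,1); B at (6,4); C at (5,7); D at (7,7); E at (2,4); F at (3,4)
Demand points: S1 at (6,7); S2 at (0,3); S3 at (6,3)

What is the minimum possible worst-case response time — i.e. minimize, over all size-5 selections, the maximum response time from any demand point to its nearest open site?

3

Open {A, B, C, D, E}.
  Farthest demand point is S2 at response time 3 (to E); all others are ≤ 3.
With {A, B, C, E, F} the worst case is 3.
With {A, B, D, E, F} the worst case is 3.
No size-5 selection achieves below 3.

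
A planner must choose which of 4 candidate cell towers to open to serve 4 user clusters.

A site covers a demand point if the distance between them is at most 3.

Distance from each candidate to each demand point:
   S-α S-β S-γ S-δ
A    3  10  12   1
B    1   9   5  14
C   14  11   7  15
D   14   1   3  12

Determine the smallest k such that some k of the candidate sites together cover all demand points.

Coverage sets (demand points within 3 of each site):
  A: {S-α, S-δ}
  B: {S-α}
  C: {}
  D: {S-β, S-γ}
No single site covers all 4 demand points.
But {A, D} covers everything, so the minimum is 2.

2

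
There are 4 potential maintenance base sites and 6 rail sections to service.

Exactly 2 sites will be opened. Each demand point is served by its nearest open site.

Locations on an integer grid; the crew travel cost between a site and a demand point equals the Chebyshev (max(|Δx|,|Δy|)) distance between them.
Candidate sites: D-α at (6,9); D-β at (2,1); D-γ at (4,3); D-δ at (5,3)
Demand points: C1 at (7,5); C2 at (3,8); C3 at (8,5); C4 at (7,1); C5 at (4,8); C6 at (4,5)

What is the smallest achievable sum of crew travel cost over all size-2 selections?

Open {D-α, D-δ}.
  C1→D-δ 2, C2→D-α 3, C3→D-δ 3, C4→D-δ 2, C5→D-α 2, C6→D-δ 2  ⇒ total 14.
Compare {D-α, D-γ}: total 17.
Compare {D-β, D-δ}: total 19.
No size-2 selection does better; minimum is 14.

14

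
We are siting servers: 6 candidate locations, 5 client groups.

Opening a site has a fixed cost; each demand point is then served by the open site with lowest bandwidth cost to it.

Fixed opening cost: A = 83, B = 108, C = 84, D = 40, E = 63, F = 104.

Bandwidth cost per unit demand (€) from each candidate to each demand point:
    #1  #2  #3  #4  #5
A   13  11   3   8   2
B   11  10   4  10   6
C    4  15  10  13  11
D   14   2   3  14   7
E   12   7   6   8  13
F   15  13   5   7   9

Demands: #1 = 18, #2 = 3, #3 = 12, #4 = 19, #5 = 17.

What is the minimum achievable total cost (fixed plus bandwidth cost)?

Open {A, C}: assign each demand point to its cheapest open site.
  #1→C 18×4=72, #2→A 3×11=33, #3→A 12×3=36, #4→A 19×8=152, #5→A 17×2=34
  bandwidth cost 327, fixed 167 → total 494.
Compare {A, C, D}: bandwidth cost 300 + fixed 207 = 507.
Compare {A, C, E}: bandwidth cost 315 + fixed 230 = 545.
Compare {A, C, D, E}: bandwidth cost 300 + fixed 270 = 570.
All other subsets cost ≥ 507. Minimum total cost: 494.

494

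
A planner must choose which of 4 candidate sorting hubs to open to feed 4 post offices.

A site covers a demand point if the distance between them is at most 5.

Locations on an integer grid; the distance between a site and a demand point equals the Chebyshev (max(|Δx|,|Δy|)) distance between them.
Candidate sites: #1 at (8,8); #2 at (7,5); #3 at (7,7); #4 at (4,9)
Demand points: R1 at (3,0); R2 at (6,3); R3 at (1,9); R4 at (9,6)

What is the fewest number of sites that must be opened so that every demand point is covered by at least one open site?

Coverage sets (demand points within 5 of each site):
  #1: {R2, R4}
  #2: {R1, R2, R4}
  #3: {R2, R4}
  #4: {R3, R4}
No single site covers all 4 demand points.
But {#2, #4} covers everything, so the minimum is 2.

2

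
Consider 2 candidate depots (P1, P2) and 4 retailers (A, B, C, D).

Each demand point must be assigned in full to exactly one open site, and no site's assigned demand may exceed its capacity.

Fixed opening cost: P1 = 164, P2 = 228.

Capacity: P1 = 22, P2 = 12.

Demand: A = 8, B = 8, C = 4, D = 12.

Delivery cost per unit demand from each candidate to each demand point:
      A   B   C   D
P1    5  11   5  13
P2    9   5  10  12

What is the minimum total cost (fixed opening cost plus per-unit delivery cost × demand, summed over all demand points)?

668

Open {P1, P2}; cheapest assignment that respects the capacities:
  P1 (cap 22, load 20): A, D — cost 8×5 + 12×13 = 196
  P2 (cap 12, load 12): B, C — cost 8×5 + 4×10 = 80
  Shipping 276, fixed 392 → total 668.
  Any other capacity-feasible assignment to {P1, P2} ships for at least 276.
Total demand is 32 and no other set of sites has combined capacity ≥ 32, so {P1, P2} is the only feasible choice of open sites. Minimum: 668.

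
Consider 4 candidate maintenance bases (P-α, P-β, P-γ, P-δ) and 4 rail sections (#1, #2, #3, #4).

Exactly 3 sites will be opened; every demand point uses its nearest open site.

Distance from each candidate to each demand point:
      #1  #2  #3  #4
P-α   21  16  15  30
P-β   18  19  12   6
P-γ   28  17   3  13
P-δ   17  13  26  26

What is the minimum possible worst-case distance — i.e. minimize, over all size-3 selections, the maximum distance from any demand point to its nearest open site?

17

Open {P-α, P-β, P-δ}.
  Farthest demand point is #1 at distance 17 (to P-δ); all others are ≤ 17.
With {P-α, P-γ, P-δ} the worst case is 17.
With {P-β, P-γ, P-δ} the worst case is 17.
No size-3 selection achieves below 17.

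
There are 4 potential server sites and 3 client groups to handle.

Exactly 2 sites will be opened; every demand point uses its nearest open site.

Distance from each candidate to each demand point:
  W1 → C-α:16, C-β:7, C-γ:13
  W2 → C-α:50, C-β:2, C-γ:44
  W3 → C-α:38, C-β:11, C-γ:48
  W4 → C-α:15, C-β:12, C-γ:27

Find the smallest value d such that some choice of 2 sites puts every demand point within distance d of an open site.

Open {W1, W4}.
  Farthest demand point is C-α at distance 15 (to W4); all others are ≤ 15.
With {W1, W2} the worst case is 16.
With {W1, W3} the worst case is 16.
No size-2 selection achieves below 15.

15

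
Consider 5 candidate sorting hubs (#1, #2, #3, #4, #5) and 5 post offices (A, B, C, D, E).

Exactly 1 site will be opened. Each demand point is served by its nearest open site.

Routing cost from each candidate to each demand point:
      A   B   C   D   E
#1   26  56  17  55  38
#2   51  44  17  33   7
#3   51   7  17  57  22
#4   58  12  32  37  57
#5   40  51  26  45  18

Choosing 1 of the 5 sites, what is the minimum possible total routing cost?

Open {#2}.
  A→#2 51, B→#2 44, C→#2 17, D→#2 33, E→#2 7  ⇒ total 152.
Compare {#3}: total 154.
Compare {#5}: total 180.
No size-1 selection does better; minimum is 152.

152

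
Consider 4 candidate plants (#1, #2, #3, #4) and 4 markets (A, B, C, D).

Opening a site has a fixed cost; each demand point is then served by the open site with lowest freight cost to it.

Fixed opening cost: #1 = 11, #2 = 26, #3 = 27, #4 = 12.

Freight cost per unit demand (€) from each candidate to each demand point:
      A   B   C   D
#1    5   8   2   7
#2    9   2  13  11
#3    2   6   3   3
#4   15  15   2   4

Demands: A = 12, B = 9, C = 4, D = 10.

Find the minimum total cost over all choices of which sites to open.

Open {#2, #3}: assign each demand point to its cheapest open site.
  A→#3 12×2=24, B→#2 9×2=18, C→#3 4×3=12, D→#3 10×3=30
  freight cost 84, fixed 53 → total 137.
Compare {#1, #2, #3}: freight cost 80 + fixed 64 = 144.
Compare {#2, #3, #4}: freight cost 80 + fixed 65 = 145.
Compare {#3}: freight cost 120 + fixed 27 = 147.
All other subsets cost ≥ 144. Minimum total cost: 137.

137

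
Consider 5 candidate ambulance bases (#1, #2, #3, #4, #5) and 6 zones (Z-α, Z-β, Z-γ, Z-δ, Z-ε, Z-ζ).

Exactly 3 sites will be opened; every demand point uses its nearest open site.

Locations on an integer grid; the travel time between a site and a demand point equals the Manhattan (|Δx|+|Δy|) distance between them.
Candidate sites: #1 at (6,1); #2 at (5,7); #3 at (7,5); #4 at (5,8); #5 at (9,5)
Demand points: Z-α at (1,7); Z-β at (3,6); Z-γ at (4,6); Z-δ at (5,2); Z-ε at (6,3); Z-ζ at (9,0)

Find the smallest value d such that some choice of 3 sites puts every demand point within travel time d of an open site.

Open {#1, #2, #3}.
  Farthest demand point is Z-α at travel time 4 (to #2); all others are ≤ 4.
With {#1, #2, #4} the worst case is 4.
With {#1, #2, #5} the worst case is 4.
No size-3 selection achieves below 4.

4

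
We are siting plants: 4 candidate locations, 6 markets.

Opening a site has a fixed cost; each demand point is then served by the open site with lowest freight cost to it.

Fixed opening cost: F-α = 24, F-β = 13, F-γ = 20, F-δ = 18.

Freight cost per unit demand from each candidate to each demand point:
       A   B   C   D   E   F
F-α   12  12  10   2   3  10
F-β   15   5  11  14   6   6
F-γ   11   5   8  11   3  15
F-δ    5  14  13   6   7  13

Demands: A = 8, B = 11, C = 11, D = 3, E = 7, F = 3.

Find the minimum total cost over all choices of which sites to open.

291

Open {F-β, F-γ, F-δ}: assign each demand point to its cheapest open site.
  A→F-δ 8×5=40, B→F-β 11×5=55, C→F-γ 11×8=88, D→F-δ 3×6=18, E→F-γ 7×3=21, F→F-β 3×6=18
  freight cost 240, fixed 51 → total 291.
Compare {F-γ, F-δ}: freight cost 261 + fixed 38 = 299.
Compare {F-α, F-γ, F-δ}: freight cost 240 + fixed 62 = 302.
Compare {F-α, F-β, F-γ, F-δ}: freight cost 228 + fixed 75 = 303.
All other subsets cost ≥ 299. Minimum total cost: 291.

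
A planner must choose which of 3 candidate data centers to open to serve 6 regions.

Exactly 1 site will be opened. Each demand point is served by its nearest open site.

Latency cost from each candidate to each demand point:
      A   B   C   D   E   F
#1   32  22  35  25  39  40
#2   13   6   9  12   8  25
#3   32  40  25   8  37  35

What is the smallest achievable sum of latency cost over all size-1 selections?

73

Open {#2}.
  A→#2 13, B→#2 6, C→#2 9, D→#2 12, E→#2 8, F→#2 25  ⇒ total 73.
Compare {#3}: total 177.
Compare {#1}: total 193.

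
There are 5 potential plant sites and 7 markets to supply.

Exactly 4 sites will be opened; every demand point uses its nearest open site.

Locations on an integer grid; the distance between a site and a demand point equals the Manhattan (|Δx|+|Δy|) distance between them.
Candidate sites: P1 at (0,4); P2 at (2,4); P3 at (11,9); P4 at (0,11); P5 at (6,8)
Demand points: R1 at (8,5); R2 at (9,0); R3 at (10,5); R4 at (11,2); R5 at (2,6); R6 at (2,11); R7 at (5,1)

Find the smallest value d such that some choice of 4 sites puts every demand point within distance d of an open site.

11

Open {P1, P2, P3, P4}.
  Farthest demand point is R2 at distance 11 (to P2); all others are ≤ 11.
With {P1, P2, P3, P5} the worst case is 11.
With {P1, P2, P4, P5} the worst case is 11.
No size-4 selection achieves below 11.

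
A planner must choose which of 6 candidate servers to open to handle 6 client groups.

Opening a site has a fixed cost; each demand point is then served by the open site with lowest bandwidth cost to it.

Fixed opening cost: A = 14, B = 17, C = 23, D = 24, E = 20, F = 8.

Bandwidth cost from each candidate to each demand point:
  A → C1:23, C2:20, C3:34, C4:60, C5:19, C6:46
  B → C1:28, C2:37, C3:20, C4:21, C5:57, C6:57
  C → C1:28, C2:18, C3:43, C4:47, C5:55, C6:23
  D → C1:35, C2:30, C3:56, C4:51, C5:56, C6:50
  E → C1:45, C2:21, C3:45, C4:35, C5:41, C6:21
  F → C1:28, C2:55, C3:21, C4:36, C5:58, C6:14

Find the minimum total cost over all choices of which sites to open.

155

Open {A, F}: assign each demand point to its cheapest open site.
  C1→A 23, C2→A 20, C3→F 21, C4→F 36, C5→A 19, C6→F 14
  bandwidth cost 133, fixed 22 → total 155.
Compare {A, B, F}: bandwidth cost 117 + fixed 39 = 156.
Compare {A, E, F}: bandwidth cost 132 + fixed 42 = 174.
Compare {A, B, E}: bandwidth cost 124 + fixed 51 = 175.
All other subsets cost ≥ 156. Minimum total cost: 155.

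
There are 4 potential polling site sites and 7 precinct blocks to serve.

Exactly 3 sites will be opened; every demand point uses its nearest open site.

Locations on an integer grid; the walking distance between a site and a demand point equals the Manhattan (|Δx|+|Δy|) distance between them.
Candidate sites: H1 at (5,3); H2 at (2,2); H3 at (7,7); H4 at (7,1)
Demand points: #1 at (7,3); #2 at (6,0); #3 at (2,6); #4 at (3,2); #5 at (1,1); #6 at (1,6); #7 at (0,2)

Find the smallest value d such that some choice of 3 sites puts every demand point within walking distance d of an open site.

Open {H1, H2, H3}.
  Farthest demand point is #6 at walking distance 5 (to H2); all others are ≤ 5.
With {H1, H2, H4} the worst case is 5.
With {H2, H3, H4} the worst case is 5.
No size-3 selection achieves below 5.

5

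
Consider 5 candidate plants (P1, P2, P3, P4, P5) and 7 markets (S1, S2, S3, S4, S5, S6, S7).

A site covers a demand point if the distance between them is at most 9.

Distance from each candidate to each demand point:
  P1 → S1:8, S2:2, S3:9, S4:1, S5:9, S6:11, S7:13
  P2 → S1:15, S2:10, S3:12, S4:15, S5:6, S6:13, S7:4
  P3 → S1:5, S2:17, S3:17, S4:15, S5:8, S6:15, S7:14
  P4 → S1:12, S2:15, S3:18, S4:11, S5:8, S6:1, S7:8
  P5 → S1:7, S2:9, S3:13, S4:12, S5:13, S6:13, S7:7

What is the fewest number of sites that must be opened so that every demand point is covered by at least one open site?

Coverage sets (demand points within 9 of each site):
  P1: {S1, S2, S3, S4, S5}
  P2: {S5, S7}
  P3: {S1, S5}
  P4: {S5, S6, S7}
  P5: {S1, S2, S7}
No single site covers all 7 demand points.
But {P1, P4} covers everything, so the minimum is 2.

2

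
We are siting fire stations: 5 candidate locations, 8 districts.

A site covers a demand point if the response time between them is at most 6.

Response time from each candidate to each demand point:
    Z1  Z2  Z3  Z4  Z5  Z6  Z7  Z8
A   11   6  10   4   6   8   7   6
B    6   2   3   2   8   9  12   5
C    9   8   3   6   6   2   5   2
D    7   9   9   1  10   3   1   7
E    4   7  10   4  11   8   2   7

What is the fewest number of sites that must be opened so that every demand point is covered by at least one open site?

2

Coverage sets (demand points within 6 of each site):
  A: {Z2, Z4, Z5, Z8}
  B: {Z1, Z2, Z3, Z4, Z8}
  C: {Z3, Z4, Z5, Z6, Z7, Z8}
  D: {Z4, Z6, Z7}
  E: {Z1, Z4, Z7}
No single site covers all 8 demand points.
But {B, C} covers everything, so the minimum is 2.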